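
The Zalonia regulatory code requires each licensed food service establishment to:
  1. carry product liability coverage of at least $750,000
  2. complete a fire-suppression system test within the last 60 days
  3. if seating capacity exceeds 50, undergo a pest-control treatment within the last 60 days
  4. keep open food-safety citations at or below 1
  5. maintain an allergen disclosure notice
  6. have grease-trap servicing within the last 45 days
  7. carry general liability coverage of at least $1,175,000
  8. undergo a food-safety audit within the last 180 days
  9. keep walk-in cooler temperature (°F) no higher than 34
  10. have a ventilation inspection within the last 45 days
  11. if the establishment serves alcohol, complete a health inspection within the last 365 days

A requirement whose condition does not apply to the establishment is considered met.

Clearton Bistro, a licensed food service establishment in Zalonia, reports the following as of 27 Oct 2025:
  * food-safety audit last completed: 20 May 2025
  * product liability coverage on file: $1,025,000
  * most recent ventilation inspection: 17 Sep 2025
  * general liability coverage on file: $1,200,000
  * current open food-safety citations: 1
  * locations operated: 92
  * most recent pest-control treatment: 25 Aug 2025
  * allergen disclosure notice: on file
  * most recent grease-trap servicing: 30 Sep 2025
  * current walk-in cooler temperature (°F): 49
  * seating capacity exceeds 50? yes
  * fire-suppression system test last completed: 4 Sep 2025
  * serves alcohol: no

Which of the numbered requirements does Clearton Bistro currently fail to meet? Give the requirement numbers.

1. product liability coverage $1,025,000 ≥ $750,000 → met
2. fire-suppression system test 53 days ago vs limit 60 → met
3. condition 'seating capacity exceeds 50' holds; pest-control treatment 63 days ago vs limit 60 → not met
4. open food-safety citations 1 ≤ 1 → met
5. allergen disclosure notice present → met
6. grease-trap servicing 27 days ago vs limit 45 → met
7. general liability coverage $1,200,000 ≥ $1,175,000 → met
8. food-safety audit 160 days ago vs limit 180 → met
9. walk-in cooler temperature (°F) 49 > 34 → not met
10. ventilation inspection 40 days ago vs limit 45 → met
11. condition 'serves alcohol' does not hold → requirement n/a → met
Not met: 3, 9

3, 9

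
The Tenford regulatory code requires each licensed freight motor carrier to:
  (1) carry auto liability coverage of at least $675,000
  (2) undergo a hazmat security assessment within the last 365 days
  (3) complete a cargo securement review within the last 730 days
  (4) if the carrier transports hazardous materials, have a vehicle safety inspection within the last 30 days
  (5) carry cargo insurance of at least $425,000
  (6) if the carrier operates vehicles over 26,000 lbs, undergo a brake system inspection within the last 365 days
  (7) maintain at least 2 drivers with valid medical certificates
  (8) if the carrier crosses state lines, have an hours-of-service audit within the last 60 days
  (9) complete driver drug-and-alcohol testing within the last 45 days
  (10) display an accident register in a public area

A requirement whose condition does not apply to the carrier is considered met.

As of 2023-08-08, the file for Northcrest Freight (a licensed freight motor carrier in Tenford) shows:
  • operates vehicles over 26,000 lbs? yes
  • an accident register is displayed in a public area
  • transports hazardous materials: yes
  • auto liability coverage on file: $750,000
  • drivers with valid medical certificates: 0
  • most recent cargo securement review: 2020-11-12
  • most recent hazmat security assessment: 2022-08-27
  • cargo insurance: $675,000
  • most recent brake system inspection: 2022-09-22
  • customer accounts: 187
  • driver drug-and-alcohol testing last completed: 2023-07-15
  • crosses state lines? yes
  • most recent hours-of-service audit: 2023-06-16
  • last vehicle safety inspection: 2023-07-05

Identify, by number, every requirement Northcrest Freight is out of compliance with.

1. auto liability coverage $750,000 ≥ $675,000 → met
2. hazmat security assessment 346 days ago vs limit 365 → met
3. cargo securement review 999 days ago vs limit 730 → not met
4. condition 'transports hazardous materials' holds; vehicle safety inspection 34 days ago vs limit 30 → not met
5. cargo insurance $675,000 ≥ $425,000 → met
6. condition 'operates vehicles over 26,000 lbs' holds; brake system inspection 320 days ago vs limit 365 → met
7. drivers with valid medical certificates 0 < 2 → not met
8. condition 'crosses state lines' holds; hours-of-service audit 53 days ago vs limit 60 → met
9. driver drug-and-alcohol testing 24 days ago vs limit 45 → met
10. accident register present → met
Not met: 3, 4, 7

3, 4, 7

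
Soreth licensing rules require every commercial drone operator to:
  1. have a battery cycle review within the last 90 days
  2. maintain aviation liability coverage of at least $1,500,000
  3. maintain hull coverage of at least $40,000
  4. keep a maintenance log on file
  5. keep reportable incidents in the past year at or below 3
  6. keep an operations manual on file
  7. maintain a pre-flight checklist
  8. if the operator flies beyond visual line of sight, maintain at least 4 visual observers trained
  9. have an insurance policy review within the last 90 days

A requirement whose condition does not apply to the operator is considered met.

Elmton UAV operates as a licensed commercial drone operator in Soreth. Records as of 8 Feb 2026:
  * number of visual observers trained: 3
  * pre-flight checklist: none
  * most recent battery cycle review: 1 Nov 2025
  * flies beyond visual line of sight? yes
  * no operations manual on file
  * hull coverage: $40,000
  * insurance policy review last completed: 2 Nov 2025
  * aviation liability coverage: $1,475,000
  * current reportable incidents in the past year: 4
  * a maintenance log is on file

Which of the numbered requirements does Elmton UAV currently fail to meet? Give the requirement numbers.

1. battery cycle review 99 days ago vs limit 90 → not met
2. aviation liability coverage $1,475,000 < $1,500,000 → not met
3. hull coverage $40,000 ≥ $40,000 → met
4. maintenance log present → met
5. reportable incidents in the past year 4 > 3 → not met
6. operations manual absent → not met
7. pre-flight checklist absent → not met
8. condition 'flies beyond visual line of sight' holds; visual observers trained 3 < 4 → not met
9. insurance policy review 98 days ago vs limit 90 → not met
Not met: 1, 2, 5, 6, 7, 8, 9

1, 2, 5, 6, 7, 8, 9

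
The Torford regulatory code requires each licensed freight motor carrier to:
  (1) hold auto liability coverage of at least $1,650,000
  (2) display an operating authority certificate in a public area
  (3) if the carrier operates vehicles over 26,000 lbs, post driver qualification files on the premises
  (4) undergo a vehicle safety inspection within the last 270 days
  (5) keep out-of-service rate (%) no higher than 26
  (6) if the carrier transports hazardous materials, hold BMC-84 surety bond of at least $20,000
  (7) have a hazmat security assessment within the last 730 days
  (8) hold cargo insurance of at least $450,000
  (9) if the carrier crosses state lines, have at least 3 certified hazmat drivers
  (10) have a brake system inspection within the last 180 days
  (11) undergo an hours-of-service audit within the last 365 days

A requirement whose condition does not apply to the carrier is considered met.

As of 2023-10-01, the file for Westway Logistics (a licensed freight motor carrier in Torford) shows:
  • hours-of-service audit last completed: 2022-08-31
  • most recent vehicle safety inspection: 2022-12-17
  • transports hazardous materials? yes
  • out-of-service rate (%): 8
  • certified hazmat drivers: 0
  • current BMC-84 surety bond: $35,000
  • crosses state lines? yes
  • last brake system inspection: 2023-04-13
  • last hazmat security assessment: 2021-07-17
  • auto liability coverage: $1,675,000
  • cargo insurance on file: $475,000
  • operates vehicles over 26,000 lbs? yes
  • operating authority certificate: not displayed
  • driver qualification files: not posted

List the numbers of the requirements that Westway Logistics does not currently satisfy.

1. auto liability coverage $1,675,000 ≥ $1,650,000 → met
2. operating authority certificate absent → not met
3. condition 'operates vehicles over 26,000 lbs' holds; driver qualification files absent → not met
4. vehicle safety inspection 288 days ago vs limit 270 → not met
5. out-of-service rate (%) 8 ≤ 26 → met
6. condition 'transports hazardous materials' holds; BMC-84 surety bond $35,000 ≥ $20,000 → met
7. hazmat security assessment 806 days ago vs limit 730 → not met
8. cargo insurance $475,000 ≥ $450,000 → met
9. condition 'crosses state lines' holds; certified hazmat drivers 0 < 3 → not met
10. brake system inspection 171 days ago vs limit 180 → met
11. hours-of-service audit 396 days ago vs limit 365 → not met
Not met: 2, 3, 4, 7, 9, 11

2, 3, 4, 7, 9, 11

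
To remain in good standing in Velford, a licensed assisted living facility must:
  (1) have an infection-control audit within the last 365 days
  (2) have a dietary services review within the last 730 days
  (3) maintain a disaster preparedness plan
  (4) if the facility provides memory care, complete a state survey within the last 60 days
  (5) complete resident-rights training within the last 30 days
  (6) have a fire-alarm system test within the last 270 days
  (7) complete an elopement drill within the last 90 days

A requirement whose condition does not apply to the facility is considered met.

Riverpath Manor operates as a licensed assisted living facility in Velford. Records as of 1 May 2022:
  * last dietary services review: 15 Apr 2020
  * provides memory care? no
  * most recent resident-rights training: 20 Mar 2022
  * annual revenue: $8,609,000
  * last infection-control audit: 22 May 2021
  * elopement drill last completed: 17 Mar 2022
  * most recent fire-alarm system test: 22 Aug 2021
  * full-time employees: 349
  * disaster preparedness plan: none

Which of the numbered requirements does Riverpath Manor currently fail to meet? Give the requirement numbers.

1. infection-control audit 344 days ago vs limit 365 → met
2. dietary services review 746 days ago vs limit 730 → not met
3. disaster preparedness plan absent → not met
4. condition 'provides memory care' does not hold → requirement n/a → met
5. resident-rights training 42 days ago vs limit 30 → not met
6. fire-alarm system test 252 days ago vs limit 270 → met
7. elopement drill 45 days ago vs limit 90 → met
Not met: 2, 3, 5

2, 3, 5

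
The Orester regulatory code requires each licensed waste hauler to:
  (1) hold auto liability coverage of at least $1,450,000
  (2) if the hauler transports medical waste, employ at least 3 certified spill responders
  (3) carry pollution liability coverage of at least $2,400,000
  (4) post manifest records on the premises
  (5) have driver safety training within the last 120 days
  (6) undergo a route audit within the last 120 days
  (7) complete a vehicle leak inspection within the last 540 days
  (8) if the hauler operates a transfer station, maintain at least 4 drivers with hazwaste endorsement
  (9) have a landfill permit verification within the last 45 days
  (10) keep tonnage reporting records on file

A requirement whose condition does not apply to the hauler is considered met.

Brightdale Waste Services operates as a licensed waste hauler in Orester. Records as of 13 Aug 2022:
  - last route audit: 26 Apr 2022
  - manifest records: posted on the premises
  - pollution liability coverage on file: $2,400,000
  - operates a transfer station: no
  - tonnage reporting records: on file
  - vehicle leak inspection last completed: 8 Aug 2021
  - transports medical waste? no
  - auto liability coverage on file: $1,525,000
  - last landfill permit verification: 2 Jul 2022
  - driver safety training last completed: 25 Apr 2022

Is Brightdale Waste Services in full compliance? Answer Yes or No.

1. auto liability coverage $1,525,000 ≥ $1,450,000 → met
2. condition 'transports medical waste' does not hold → requirement n/a → met
3. pollution liability coverage $2,400,000 ≥ $2,400,000 → met
4. manifest records present → met
5. driver safety training 110 days ago vs limit 120 → met
6. route audit 109 days ago vs limit 120 → met
7. vehicle leak inspection 370 days ago vs limit 540 → met
8. condition 'operates a transfer station' does not hold → requirement n/a → met
9. landfill permit verification 42 days ago vs limit 45 → met
10. tonnage reporting records present → met
All met.

Yes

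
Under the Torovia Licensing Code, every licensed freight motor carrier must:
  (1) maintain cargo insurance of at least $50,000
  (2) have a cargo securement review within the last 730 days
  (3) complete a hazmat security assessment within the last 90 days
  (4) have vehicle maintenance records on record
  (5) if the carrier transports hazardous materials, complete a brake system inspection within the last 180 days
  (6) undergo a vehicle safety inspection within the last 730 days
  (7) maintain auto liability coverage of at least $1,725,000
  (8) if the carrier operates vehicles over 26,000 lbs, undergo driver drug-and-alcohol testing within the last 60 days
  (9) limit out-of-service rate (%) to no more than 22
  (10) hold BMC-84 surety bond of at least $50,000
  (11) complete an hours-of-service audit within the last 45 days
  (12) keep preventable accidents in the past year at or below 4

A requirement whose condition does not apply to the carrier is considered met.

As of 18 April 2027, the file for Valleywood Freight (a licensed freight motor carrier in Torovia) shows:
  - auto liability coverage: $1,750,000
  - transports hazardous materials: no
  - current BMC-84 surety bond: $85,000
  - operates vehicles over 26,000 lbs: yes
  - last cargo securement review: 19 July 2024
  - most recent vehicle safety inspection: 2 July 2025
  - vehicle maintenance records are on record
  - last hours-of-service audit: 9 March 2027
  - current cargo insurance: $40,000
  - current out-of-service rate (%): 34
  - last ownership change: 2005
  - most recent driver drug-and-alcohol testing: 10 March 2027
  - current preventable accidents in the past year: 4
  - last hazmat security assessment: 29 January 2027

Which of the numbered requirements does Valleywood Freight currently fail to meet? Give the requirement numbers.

1. cargo insurance $40,000 < $50,000 → not met
2. cargo securement review 1003 days ago vs limit 730 → not met
3. hazmat security assessment 79 days ago vs limit 90 → met
4. vehicle maintenance records present → met
5. condition 'transports hazardous materials' does not hold → requirement n/a → met
6. vehicle safety inspection 655 days ago vs limit 730 → met
7. auto liability coverage $1,750,000 ≥ $1,725,000 → met
8. condition 'operates vehicles over 26,000 lbs' holds; driver drug-and-alcohol testing 39 days ago vs limit 60 → met
9. out-of-service rate (%) 34 > 22 → not met
10. BMC-84 surety bond $85,000 ≥ $50,000 → met
11. hours-of-service audit 40 days ago vs limit 45 → met
12. preventable accidents in the past year 4 ≤ 4 → met
Not met: 1, 2, 9

1, 2, 9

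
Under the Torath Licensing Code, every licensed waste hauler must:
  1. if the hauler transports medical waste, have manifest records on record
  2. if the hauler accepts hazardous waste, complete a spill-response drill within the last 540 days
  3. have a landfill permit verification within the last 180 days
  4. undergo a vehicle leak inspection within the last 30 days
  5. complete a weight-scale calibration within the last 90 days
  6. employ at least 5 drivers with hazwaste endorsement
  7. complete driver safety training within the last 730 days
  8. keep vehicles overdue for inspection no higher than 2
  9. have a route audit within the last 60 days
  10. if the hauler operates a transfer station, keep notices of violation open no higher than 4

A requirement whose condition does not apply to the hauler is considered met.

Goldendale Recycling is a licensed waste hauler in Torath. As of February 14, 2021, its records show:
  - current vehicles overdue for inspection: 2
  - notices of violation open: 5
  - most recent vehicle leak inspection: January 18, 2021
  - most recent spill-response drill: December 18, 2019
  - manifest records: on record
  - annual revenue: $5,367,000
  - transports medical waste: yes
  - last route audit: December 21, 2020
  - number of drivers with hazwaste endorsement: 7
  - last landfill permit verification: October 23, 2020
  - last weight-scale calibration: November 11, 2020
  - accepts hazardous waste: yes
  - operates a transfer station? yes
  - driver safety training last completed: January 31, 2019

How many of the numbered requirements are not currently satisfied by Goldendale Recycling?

3

1. condition 'transports medical waste' holds; manifest records present → met
2. condition 'accepts hazardous waste' holds; spill-response drill 424 days ago vs limit 540 → met
3. landfill permit verification 114 days ago vs limit 180 → met
4. vehicle leak inspection 27 days ago vs limit 30 → met
5. weight-scale calibration 95 days ago vs limit 90 → not met
6. drivers with hazwaste endorsement 7 ≥ 5 → met
7. driver safety training 745 days ago vs limit 730 → not met
8. vehicles overdue for inspection 2 ≤ 2 → met
9. route audit 55 days ago vs limit 60 → met
10. condition 'operates a transfer station' holds; notices of violation open 5 > 4 → not met
Not met: 3 of 10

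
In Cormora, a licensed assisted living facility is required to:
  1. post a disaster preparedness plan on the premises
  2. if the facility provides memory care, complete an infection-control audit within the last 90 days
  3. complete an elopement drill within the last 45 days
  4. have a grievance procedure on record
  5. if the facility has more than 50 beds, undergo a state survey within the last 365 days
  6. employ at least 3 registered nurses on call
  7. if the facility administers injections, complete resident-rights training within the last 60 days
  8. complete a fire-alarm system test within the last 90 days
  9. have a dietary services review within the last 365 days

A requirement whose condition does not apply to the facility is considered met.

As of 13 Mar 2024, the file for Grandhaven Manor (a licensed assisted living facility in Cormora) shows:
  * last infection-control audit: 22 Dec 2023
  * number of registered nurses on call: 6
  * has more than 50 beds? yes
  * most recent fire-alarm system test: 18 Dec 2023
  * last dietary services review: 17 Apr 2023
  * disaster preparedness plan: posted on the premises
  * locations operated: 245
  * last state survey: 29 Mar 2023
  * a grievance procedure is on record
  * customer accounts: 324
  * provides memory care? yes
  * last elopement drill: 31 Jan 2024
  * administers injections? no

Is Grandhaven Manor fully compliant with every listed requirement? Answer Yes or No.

1. disaster preparedness plan present → met
2. condition 'provides memory care' holds; infection-control audit 82 days ago vs limit 90 → met
3. elopement drill 42 days ago vs limit 45 → met
4. grievance procedure present → met
5. condition 'has more than 50 beds' holds; state survey 350 days ago vs limit 365 → met
6. registered nurses on call 6 ≥ 3 → met
7. condition 'administers injections' does not hold → requirement n/a → met
8. fire-alarm system test 86 days ago vs limit 90 → met
9. dietary services review 331 days ago vs limit 365 → met
All met.

Yes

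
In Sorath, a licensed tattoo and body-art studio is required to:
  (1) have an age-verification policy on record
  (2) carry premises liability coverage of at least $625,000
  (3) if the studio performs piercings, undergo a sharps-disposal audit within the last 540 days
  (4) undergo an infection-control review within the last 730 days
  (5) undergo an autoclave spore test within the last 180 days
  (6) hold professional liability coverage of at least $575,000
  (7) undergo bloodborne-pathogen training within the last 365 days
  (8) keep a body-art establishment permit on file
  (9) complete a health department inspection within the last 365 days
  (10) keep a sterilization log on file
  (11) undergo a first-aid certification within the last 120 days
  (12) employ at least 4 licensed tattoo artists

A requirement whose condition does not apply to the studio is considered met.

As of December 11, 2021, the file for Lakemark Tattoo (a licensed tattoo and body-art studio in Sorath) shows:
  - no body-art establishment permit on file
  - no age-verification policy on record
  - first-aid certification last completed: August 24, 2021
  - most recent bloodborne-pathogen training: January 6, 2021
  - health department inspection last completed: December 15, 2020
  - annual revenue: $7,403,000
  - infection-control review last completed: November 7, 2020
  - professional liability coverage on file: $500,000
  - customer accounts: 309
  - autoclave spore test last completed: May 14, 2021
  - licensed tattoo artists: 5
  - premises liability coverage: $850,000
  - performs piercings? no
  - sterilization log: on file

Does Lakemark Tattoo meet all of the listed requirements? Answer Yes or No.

1. age-verification policy absent → not met
2. premises liability coverage $850,000 ≥ $625,000 → met
3. condition 'performs piercings' does not hold → requirement n/a → met
4. infection-control review 399 days ago vs limit 730 → met
5. autoclave spore test 211 days ago vs limit 180 → not met
6. professional liability coverage $500,000 < $575,000 → not met
7. bloodborne-pathogen training 339 days ago vs limit 365 → met
8. body-art establishment permit absent → not met
9. health department inspection 361 days ago vs limit 365 → met
10. sterilization log present → met
11. first-aid certification 109 days ago vs limit 120 → met
12. licensed tattoo artists 5 ≥ 4 → met
Not met: 1, 5, 6, 8

No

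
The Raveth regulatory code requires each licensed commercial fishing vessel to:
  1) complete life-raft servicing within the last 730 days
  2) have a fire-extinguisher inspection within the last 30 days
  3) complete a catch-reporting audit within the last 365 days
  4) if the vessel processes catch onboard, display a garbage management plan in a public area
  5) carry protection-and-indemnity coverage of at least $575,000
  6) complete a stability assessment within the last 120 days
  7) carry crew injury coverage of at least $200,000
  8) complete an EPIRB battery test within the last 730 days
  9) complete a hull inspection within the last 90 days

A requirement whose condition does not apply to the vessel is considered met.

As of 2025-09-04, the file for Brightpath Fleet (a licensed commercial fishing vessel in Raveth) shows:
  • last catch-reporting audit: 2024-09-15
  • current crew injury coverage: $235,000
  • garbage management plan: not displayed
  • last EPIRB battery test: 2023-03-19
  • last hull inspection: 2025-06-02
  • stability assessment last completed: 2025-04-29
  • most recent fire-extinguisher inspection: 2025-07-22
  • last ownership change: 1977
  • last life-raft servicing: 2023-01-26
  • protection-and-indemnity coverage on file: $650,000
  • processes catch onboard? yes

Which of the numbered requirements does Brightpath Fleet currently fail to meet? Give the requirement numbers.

1. life-raft servicing 952 days ago vs limit 730 → not met
2. fire-extinguisher inspection 44 days ago vs limit 30 → not met
3. catch-reporting audit 354 days ago vs limit 365 → met
4. condition 'processes catch onboard' holds; garbage management plan absent → not met
5. protection-and-indemnity coverage $650,000 ≥ $575,000 → met
6. stability assessment 128 days ago vs limit 120 → not met
7. crew injury coverage $235,000 ≥ $200,000 → met
8. EPIRB battery test 900 days ago vs limit 730 → not met
9. hull inspection 94 days ago vs limit 90 → not met
Not met: 1, 2, 4, 6, 8, 9

1, 2, 4, 6, 8, 9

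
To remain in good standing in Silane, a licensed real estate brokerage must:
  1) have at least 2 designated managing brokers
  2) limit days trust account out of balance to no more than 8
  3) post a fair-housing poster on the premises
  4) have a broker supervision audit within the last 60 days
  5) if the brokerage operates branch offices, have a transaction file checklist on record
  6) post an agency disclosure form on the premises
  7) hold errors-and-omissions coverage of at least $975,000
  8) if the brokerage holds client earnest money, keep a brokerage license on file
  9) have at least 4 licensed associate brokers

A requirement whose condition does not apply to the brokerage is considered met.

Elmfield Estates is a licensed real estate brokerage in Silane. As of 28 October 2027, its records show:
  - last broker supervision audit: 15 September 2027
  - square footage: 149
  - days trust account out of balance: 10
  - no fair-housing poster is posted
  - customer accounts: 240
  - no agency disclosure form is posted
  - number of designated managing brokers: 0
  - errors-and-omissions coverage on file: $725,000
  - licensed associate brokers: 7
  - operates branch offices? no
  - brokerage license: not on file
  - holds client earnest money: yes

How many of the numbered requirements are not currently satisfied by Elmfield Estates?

1. designated managing brokers 0 < 2 → not met
2. days trust account out of balance 10 > 8 → not met
3. fair-housing poster absent → not met
4. broker supervision audit 43 days ago vs limit 60 → met
5. condition 'operates branch offices' does not hold → requirement n/a → met
6. agency disclosure form absent → not met
7. errors-and-omissions coverage $725,000 < $975,000 → not met
8. condition 'holds client earnest money' holds; brokerage license absent → not met
9. licensed associate brokers 7 ≥ 4 → met
Not met: 6 of 9

6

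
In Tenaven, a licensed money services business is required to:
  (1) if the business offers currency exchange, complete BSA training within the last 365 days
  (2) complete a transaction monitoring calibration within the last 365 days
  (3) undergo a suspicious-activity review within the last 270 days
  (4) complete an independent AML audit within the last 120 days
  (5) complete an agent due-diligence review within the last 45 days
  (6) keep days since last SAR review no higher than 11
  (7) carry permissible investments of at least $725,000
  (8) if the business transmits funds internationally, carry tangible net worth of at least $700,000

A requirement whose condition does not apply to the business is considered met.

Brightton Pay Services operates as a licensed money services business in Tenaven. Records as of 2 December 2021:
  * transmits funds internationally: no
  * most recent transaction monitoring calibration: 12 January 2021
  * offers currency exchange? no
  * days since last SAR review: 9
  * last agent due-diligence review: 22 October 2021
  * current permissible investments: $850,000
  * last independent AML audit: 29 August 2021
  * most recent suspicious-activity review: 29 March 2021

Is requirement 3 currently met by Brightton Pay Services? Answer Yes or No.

3. suspicious-activity review 248 days ago vs limit 270 → met

Yes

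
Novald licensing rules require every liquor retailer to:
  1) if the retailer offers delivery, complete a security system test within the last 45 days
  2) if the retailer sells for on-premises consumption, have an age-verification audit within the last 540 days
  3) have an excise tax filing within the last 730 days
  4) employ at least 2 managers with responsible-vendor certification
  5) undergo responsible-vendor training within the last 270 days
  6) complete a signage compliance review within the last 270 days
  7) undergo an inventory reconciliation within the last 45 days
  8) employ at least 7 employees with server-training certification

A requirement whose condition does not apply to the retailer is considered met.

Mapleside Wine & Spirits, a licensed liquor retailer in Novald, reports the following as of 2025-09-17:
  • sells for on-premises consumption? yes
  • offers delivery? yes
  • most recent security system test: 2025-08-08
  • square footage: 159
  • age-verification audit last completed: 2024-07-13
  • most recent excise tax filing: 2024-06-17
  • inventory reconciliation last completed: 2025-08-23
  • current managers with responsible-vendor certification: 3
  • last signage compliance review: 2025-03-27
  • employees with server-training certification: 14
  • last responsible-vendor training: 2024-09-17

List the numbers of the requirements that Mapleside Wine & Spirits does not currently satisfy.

5

1. condition 'offers delivery' holds; security system test 40 days ago vs limit 45 → met
2. condition 'sells for on-premises consumption' holds; age-verification audit 431 days ago vs limit 540 → met
3. excise tax filing 457 days ago vs limit 730 → met
4. managers with responsible-vendor certification 3 ≥ 2 → met
5. responsible-vendor training 365 days ago vs limit 270 → not met
6. signage compliance review 174 days ago vs limit 270 → met
7. inventory reconciliation 25 days ago vs limit 45 → met
8. employees with server-training certification 14 ≥ 7 → met
Not met: 5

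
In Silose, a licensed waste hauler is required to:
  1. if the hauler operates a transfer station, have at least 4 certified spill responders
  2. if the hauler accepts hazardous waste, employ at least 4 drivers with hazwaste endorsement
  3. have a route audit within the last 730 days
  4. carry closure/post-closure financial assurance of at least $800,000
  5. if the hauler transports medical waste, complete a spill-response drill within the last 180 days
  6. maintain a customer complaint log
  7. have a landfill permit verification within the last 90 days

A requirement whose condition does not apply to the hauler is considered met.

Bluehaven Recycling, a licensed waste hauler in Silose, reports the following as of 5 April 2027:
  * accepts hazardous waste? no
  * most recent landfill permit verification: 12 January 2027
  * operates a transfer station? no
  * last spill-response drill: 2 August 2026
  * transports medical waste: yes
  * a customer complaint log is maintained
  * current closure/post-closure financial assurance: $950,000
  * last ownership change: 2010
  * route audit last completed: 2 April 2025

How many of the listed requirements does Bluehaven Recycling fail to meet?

1. condition 'operates a transfer station' does not hold → requirement n/a → met
2. condition 'accepts hazardous waste' does not hold → requirement n/a → met
3. route audit 733 days ago vs limit 730 → not met
4. closure/post-closure financial assurance $950,000 ≥ $800,000 → met
5. condition 'transports medical waste' holds; spill-response drill 246 days ago vs limit 180 → not met
6. customer complaint log present → met
7. landfill permit verification 83 days ago vs limit 90 → met
Not met: 2 of 7

2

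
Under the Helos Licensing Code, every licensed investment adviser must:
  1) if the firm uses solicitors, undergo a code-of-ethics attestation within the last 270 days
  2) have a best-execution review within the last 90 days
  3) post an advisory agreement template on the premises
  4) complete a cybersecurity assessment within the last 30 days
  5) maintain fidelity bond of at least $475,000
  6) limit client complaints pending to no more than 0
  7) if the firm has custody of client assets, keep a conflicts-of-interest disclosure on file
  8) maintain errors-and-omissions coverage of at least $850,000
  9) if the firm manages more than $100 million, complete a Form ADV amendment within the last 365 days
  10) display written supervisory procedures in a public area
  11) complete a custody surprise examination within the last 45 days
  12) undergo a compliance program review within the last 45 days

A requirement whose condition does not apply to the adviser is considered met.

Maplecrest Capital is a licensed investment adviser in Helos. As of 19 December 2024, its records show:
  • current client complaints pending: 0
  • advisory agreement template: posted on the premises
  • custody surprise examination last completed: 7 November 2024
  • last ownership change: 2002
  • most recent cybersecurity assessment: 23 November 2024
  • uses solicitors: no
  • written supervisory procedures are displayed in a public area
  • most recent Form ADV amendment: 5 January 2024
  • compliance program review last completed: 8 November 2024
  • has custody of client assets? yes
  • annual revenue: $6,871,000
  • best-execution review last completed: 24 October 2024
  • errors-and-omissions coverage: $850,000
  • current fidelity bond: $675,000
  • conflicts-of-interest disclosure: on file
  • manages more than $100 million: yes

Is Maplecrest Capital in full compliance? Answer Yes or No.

Yes

1. condition 'uses solicitors' does not hold → requirement n/a → met
2. best-execution review 56 days ago vs limit 90 → met
3. advisory agreement template present → met
4. cybersecurity assessment 26 days ago vs limit 30 → met
5. fidelity bond $675,000 ≥ $475,000 → met
6. client complaints pending 0 ≤ 0 → met
7. condition 'has custody of client assets' holds; conflicts-of-interest disclosure present → met
8. errors-and-omissions coverage $850,000 ≥ $850,000 → met
9. condition 'manages more than $100 million' holds; Form ADV amendment 349 days ago vs limit 365 → met
10. written supervisory procedures present → met
11. custody surprise examination 42 days ago vs limit 45 → met
12. compliance program review 41 days ago vs limit 45 → met
All met.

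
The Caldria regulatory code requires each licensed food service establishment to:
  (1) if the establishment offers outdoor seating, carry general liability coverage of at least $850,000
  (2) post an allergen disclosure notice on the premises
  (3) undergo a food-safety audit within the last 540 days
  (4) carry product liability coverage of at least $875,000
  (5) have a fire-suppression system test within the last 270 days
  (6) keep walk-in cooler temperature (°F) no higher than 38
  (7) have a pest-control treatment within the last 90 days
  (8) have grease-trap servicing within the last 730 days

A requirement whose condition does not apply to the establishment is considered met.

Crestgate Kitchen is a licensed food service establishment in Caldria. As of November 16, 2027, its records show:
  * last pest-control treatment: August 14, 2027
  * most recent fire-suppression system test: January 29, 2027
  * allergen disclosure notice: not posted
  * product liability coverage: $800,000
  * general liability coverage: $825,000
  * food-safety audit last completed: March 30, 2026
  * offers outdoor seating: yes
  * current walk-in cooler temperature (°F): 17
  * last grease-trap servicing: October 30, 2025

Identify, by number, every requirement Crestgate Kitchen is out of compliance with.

1. condition 'offers outdoor seating' holds; general liability coverage $825,000 < $850,000 → not met
2. allergen disclosure notice absent → not met
3. food-safety audit 596 days ago vs limit 540 → not met
4. product liability coverage $800,000 < $875,000 → not met
5. fire-suppression system test 291 days ago vs limit 270 → not met
6. walk-in cooler temperature (°F) 17 ≤ 38 → met
7. pest-control treatment 94 days ago vs limit 90 → not met
8. grease-trap servicing 747 days ago vs limit 730 → not met
Not met: 1, 2, 3, 4, 5, 7, 8

1, 2, 3, 4, 5, 7, 8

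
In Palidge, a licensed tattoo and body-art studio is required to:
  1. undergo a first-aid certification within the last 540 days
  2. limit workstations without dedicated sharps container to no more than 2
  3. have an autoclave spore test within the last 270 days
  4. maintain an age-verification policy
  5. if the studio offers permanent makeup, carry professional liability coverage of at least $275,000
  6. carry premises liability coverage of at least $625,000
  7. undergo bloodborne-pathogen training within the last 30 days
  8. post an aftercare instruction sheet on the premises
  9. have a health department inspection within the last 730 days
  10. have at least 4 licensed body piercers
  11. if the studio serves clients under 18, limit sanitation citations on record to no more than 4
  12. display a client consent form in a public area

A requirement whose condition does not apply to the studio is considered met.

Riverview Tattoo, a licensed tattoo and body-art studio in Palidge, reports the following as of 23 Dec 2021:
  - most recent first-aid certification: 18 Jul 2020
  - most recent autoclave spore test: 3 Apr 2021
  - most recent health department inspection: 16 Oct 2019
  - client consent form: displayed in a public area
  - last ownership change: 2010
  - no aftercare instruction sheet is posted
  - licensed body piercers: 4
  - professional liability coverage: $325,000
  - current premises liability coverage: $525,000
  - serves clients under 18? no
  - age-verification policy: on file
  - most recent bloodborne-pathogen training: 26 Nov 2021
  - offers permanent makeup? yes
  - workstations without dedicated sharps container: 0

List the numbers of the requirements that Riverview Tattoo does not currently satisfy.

6, 8, 9

1. first-aid certification 523 days ago vs limit 540 → met
2. workstations without dedicated sharps container 0 ≤ 2 → met
3. autoclave spore test 264 days ago vs limit 270 → met
4. age-verification policy present → met
5. condition 'offers permanent makeup' holds; professional liability coverage $325,000 ≥ $275,000 → met
6. premises liability coverage $525,000 < $625,000 → not met
7. bloodborne-pathogen training 27 days ago vs limit 30 → met
8. aftercare instruction sheet absent → not met
9. health department inspection 799 days ago vs limit 730 → not met
10. licensed body piercers 4 ≥ 4 → met
11. condition 'serves clients under 18' does not hold → requirement n/a → met
12. client consent form present → met
Not met: 6, 8, 9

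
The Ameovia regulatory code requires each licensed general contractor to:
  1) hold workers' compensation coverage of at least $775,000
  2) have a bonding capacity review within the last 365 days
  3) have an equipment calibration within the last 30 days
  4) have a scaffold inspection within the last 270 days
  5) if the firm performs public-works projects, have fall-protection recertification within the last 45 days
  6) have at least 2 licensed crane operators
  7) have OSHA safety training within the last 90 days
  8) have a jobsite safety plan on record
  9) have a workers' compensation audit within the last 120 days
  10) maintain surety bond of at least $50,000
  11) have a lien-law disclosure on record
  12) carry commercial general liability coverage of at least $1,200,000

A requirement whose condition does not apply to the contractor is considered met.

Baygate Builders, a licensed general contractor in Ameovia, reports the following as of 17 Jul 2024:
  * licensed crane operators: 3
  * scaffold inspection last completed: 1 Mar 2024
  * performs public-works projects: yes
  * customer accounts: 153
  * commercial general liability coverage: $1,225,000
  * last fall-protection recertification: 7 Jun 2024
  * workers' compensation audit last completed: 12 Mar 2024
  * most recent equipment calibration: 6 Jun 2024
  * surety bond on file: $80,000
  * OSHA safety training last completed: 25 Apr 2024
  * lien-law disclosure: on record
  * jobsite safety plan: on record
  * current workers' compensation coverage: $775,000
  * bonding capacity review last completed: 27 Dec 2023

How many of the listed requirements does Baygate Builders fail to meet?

1. workers' compensation coverage $775,000 ≥ $775,000 → met
2. bonding capacity review 203 days ago vs limit 365 → met
3. equipment calibration 41 days ago vs limit 30 → not met
4. scaffold inspection 138 days ago vs limit 270 → met
5. condition 'performs public-works projects' holds; fall-protection recertification 40 days ago vs limit 45 → met
6. licensed crane operators 3 ≥ 2 → met
7. OSHA safety training 83 days ago vs limit 90 → met
8. jobsite safety plan present → met
9. workers' compensation audit 127 days ago vs limit 120 → not met
10. surety bond $80,000 ≥ $50,000 → met
11. lien-law disclosure present → met
12. commercial general liability coverage $1,225,000 ≥ $1,200,000 → met
Not met: 2 of 12

2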